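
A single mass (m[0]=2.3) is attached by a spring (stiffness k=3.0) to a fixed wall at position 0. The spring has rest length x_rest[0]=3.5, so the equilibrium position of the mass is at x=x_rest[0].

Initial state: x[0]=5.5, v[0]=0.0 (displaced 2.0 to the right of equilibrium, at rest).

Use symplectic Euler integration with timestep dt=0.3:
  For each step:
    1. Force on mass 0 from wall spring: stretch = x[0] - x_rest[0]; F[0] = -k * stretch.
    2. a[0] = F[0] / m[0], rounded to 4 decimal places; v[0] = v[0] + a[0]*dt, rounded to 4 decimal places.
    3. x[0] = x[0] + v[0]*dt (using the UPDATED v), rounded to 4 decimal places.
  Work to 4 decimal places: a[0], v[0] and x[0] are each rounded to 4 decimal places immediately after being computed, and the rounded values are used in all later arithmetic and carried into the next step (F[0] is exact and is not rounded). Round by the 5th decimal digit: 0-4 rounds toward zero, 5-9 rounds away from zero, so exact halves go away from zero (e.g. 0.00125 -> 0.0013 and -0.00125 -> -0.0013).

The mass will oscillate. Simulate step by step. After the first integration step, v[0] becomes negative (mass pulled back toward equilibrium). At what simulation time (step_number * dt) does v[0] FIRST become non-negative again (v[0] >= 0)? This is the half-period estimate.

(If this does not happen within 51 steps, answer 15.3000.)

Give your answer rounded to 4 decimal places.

Answer: 3.0000

Derivation:
Step 0: x=[5.5000] v=[0.0000]
Step 1: x=[5.2652] v=[-0.7826]
Step 2: x=[4.8232] v=[-1.4733]
Step 3: x=[4.2259] v=[-1.9911]
Step 4: x=[3.5434] v=[-2.2751]
Step 5: x=[2.8558] v=[-2.2921]
Step 6: x=[2.2438] v=[-2.0400]
Step 7: x=[1.7793] v=[-1.5485]
Step 8: x=[1.5167] v=[-0.8752]
Step 9: x=[1.4870] v=[-0.0991]
Step 10: x=[1.6936] v=[0.6886]
First v>=0 after going negative at step 10, time=3.0000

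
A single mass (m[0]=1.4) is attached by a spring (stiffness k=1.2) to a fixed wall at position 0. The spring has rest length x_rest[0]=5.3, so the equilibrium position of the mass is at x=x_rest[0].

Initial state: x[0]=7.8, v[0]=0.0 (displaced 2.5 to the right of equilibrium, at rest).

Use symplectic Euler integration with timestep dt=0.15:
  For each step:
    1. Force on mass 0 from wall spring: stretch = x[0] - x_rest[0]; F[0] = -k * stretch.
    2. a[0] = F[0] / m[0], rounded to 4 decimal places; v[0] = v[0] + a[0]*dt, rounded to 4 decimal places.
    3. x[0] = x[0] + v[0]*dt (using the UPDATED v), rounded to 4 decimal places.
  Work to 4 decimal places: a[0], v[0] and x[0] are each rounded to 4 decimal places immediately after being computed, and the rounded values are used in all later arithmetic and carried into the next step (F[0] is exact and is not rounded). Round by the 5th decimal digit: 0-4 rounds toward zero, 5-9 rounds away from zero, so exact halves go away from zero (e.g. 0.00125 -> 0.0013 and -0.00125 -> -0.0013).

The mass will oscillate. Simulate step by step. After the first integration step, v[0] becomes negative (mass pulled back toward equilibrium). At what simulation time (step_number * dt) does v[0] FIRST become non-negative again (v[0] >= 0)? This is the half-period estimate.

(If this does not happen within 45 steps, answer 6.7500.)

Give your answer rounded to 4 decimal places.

Step 0: x=[7.8000] v=[0.0000]
Step 1: x=[7.7518] v=[-0.3214]
Step 2: x=[7.6563] v=[-0.6366]
Step 3: x=[7.5154] v=[-0.9396]
Step 4: x=[7.3317] v=[-1.2244]
Step 5: x=[7.1089] v=[-1.4856]
Step 6: x=[6.8512] v=[-1.7182]
Step 7: x=[6.5636] v=[-1.9176]
Step 8: x=[6.2516] v=[-2.0801]
Step 9: x=[5.9212] v=[-2.2025]
Step 10: x=[5.5788] v=[-2.2824]
Step 11: x=[5.2311] v=[-2.3183]
Step 12: x=[4.8847] v=[-2.3094]
Step 13: x=[4.5463] v=[-2.2560]
Step 14: x=[4.2224] v=[-2.1591]
Step 15: x=[3.9193] v=[-2.0205]
Step 16: x=[3.6429] v=[-1.8430]
Step 17: x=[3.3984] v=[-1.6299]
Step 18: x=[3.1906] v=[-1.3854]
Step 19: x=[3.0235] v=[-1.1142]
Step 20: x=[2.9003] v=[-0.8215]
Step 21: x=[2.8234] v=[-0.5130]
Step 22: x=[2.7942] v=[-0.1946]
Step 23: x=[2.8133] v=[0.1276]
First v>=0 after going negative at step 23, time=3.4500

Answer: 3.4500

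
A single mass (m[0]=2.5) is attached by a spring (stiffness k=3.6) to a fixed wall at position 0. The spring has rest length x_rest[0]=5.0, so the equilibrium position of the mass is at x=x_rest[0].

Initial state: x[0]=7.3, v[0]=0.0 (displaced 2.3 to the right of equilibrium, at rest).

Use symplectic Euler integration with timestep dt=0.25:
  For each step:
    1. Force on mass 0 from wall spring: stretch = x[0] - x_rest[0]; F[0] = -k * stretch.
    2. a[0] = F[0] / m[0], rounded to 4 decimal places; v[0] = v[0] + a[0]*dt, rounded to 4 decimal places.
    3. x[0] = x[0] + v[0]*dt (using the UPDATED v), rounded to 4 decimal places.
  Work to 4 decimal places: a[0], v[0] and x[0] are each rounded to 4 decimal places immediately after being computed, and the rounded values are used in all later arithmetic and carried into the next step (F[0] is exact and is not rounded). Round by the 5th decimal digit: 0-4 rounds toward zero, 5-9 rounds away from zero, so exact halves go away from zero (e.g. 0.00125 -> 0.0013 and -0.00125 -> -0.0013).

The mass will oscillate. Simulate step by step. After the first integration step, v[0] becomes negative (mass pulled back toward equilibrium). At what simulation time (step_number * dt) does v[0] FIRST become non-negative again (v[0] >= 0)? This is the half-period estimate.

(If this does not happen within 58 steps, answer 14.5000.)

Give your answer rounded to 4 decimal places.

Answer: 2.7500

Derivation:
Step 0: x=[7.3000] v=[0.0000]
Step 1: x=[7.0930] v=[-0.8280]
Step 2: x=[6.6976] v=[-1.5815]
Step 3: x=[6.1495] v=[-2.1926]
Step 4: x=[5.4979] v=[-2.6064]
Step 5: x=[4.8015] v=[-2.7857]
Step 6: x=[4.1229] v=[-2.7143]
Step 7: x=[3.5233] v=[-2.3986]
Step 8: x=[3.0566] v=[-1.8670]
Step 9: x=[2.7648] v=[-1.1674]
Step 10: x=[2.6741] v=[-0.3627]
Step 11: x=[2.7928] v=[0.4746]
First v>=0 after going negative at step 11, time=2.7500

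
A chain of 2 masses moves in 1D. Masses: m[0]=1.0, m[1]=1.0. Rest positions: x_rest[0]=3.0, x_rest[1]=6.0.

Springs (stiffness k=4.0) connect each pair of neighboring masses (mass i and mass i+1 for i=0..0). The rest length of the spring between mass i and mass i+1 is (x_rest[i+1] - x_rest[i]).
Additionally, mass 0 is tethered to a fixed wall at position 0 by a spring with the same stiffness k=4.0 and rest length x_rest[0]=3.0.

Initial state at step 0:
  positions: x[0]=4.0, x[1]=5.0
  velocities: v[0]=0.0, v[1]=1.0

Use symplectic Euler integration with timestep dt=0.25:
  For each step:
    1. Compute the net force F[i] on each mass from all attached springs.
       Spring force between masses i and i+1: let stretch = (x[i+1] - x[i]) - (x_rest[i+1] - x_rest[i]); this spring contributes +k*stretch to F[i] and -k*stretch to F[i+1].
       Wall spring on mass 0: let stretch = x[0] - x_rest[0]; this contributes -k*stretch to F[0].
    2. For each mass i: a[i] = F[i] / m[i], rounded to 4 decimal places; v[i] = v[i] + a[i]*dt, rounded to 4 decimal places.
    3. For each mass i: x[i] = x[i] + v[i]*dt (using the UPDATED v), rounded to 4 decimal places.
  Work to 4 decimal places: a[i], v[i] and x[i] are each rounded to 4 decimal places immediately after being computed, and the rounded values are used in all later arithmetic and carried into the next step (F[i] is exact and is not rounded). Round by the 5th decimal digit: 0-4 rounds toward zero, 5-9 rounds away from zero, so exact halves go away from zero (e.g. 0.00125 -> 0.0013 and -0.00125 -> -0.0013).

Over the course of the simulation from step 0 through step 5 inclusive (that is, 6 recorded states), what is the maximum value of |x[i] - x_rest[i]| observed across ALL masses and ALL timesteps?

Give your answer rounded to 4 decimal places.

Answer: 1.1719

Derivation:
Step 0: x=[4.0000 5.0000] v=[0.0000 1.0000]
Step 1: x=[3.2500 5.7500] v=[-3.0000 3.0000]
Step 2: x=[2.3125 6.6250] v=[-3.7500 3.5000]
Step 3: x=[1.8750 7.1719] v=[-1.7500 2.1875]
Step 4: x=[2.2930 7.1446] v=[1.6719 -0.1094]
Step 5: x=[3.3506 6.6544] v=[4.2305 -1.9610]
Max displacement = 1.1719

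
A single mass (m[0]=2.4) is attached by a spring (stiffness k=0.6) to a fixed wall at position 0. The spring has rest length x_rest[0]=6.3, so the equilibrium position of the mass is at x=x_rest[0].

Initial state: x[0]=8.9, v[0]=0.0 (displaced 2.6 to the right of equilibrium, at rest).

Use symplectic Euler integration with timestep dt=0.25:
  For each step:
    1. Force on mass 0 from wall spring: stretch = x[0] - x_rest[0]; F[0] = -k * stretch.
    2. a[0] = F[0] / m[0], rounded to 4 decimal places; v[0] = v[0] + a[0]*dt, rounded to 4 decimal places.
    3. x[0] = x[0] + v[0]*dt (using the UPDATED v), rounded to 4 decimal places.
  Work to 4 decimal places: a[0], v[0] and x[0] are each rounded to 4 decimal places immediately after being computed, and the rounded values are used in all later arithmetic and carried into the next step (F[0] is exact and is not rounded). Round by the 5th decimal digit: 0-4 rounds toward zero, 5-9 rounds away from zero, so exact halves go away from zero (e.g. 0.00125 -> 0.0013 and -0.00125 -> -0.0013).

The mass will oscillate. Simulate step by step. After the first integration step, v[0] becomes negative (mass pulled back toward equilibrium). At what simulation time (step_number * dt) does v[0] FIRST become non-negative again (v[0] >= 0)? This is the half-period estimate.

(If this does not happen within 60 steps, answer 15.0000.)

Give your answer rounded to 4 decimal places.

Step 0: x=[8.9000] v=[0.0000]
Step 1: x=[8.8594] v=[-0.1625]
Step 2: x=[8.7788] v=[-0.3225]
Step 3: x=[8.6595] v=[-0.4774]
Step 4: x=[8.5033] v=[-0.6249]
Step 5: x=[8.3127] v=[-0.7626]
Step 6: x=[8.0906] v=[-0.8884]
Step 7: x=[7.8405] v=[-1.0003]
Step 8: x=[7.5664] v=[-1.0966]
Step 9: x=[7.2725] v=[-1.1758]
Step 10: x=[6.9634] v=[-1.2366]
Step 11: x=[6.6439] v=[-1.2781]
Step 12: x=[6.3190] v=[-1.2996]
Step 13: x=[5.9938] v=[-1.3008]
Step 14: x=[5.6734] v=[-1.2817]
Step 15: x=[5.3628] v=[-1.2425]
Step 16: x=[5.0668] v=[-1.1839]
Step 17: x=[4.7901] v=[-1.1068]
Step 18: x=[4.5370] v=[-1.0124]
Step 19: x=[4.3115] v=[-0.9022]
Step 20: x=[4.1170] v=[-0.7779]
Step 21: x=[3.9566] v=[-0.6415]
Step 22: x=[3.8329] v=[-0.4950]
Step 23: x=[3.7477] v=[-0.3408]
Step 24: x=[3.7024] v=[-0.1813]
Step 25: x=[3.6977] v=[-0.0190]
Step 26: x=[3.7336] v=[0.1437]
First v>=0 after going negative at step 26, time=6.5000

Answer: 6.5000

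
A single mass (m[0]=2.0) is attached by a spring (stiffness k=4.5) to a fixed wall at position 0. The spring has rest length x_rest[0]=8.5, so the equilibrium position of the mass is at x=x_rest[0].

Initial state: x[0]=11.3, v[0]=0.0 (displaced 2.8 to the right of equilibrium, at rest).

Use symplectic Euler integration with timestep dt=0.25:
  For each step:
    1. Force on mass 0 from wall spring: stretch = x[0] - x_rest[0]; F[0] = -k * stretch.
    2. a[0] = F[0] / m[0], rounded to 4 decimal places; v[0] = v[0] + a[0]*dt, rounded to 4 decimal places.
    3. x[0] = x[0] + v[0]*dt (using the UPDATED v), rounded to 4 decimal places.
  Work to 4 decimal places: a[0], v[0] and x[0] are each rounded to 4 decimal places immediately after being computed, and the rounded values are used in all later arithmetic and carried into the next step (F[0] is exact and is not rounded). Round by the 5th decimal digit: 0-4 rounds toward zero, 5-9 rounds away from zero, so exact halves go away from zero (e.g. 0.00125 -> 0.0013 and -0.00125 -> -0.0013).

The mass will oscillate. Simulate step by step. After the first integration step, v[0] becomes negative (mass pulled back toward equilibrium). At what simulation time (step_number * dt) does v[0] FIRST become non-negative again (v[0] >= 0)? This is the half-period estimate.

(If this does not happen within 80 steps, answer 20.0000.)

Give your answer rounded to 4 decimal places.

Step 0: x=[11.3000] v=[0.0000]
Step 1: x=[10.9063] v=[-1.5750]
Step 2: x=[10.1742] v=[-2.9286]
Step 3: x=[9.2066] v=[-3.8704]
Step 4: x=[8.1396] v=[-4.2679]
Step 5: x=[7.1233] v=[-4.0652]
Step 6: x=[6.3006] v=[-3.2908]
Step 7: x=[5.7872] v=[-2.0536]
Step 8: x=[5.6553] v=[-0.5277]
Step 9: x=[5.9234] v=[1.0725]
First v>=0 after going negative at step 9, time=2.2500

Answer: 2.2500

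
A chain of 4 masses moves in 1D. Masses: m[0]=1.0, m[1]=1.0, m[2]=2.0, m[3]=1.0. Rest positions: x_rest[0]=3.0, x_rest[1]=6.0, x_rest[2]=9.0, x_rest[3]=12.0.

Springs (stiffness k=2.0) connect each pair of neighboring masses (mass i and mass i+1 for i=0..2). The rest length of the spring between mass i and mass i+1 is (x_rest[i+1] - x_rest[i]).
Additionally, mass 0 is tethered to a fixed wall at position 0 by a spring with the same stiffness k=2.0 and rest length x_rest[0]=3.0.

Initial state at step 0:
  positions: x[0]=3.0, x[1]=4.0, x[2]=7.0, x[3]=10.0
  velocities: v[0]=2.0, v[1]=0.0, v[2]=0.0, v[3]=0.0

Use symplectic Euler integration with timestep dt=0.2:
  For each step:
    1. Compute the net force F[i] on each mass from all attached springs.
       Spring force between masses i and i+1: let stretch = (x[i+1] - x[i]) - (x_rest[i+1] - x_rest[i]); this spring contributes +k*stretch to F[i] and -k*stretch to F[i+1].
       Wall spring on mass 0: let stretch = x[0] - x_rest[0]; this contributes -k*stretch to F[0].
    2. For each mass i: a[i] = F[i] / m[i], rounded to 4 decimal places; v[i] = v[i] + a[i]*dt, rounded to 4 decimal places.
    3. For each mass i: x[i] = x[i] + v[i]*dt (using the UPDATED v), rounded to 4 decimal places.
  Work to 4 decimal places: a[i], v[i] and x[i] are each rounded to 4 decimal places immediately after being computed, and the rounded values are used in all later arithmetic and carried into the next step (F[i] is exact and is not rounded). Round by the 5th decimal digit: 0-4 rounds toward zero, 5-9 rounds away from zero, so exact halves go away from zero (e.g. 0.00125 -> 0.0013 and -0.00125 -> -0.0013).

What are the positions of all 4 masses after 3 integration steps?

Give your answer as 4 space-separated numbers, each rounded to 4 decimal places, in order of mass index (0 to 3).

Answer: 3.1796 4.8955 7.0312 10.0005

Derivation:
Step 0: x=[3.0000 4.0000 7.0000 10.0000] v=[2.0000 0.0000 0.0000 0.0000]
Step 1: x=[3.2400 4.1600 7.0000 10.0000] v=[1.2000 0.8000 0.0000 0.0000]
Step 2: x=[3.2944 4.4736 7.0064 10.0000] v=[0.2720 1.5680 0.0320 0.0000]
Step 3: x=[3.1796 4.8955 7.0312 10.0005] v=[-0.5741 2.1094 0.1242 0.0026]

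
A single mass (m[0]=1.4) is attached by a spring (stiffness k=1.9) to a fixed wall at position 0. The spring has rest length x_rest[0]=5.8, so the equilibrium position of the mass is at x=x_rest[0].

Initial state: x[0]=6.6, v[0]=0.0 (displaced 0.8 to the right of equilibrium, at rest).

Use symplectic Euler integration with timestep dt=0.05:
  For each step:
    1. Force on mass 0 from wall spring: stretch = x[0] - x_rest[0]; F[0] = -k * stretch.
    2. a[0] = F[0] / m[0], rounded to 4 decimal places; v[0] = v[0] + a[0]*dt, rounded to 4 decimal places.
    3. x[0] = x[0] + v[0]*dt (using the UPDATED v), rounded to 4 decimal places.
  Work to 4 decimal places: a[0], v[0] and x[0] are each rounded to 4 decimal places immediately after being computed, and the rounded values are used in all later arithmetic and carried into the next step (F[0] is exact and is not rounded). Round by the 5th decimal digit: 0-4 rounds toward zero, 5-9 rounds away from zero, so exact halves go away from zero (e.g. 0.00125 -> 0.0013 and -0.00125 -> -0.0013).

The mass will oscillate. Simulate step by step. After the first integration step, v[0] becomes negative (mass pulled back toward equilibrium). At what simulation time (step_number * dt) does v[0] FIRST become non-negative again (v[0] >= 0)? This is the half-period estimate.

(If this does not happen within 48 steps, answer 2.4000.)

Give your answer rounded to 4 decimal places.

Answer: 2.4000

Derivation:
Step 0: x=[6.6000] v=[0.0000]
Step 1: x=[6.5973] v=[-0.0543]
Step 2: x=[6.5919] v=[-0.1084]
Step 3: x=[6.5838] v=[-0.1621]
Step 4: x=[6.5730] v=[-0.2153]
Step 5: x=[6.5596] v=[-0.2678]
Step 6: x=[6.5436] v=[-0.3193]
Step 7: x=[6.5251] v=[-0.3698]
Step 8: x=[6.5042] v=[-0.4190]
Step 9: x=[6.4809] v=[-0.4668]
Step 10: x=[6.4553] v=[-0.5130]
Step 11: x=[6.4274] v=[-0.5575]
Step 12: x=[6.3974] v=[-0.6001]
Step 13: x=[6.3654] v=[-0.6406]
Step 14: x=[6.3315] v=[-0.6790]
Step 15: x=[6.2957] v=[-0.7151]
Step 16: x=[6.2583] v=[-0.7487]
Step 17: x=[6.2193] v=[-0.7798]
Step 18: x=[6.1789] v=[-0.8083]
Step 19: x=[6.1372] v=[-0.8340]
Step 20: x=[6.0944] v=[-0.8569]
Step 21: x=[6.0506] v=[-0.8769]
Step 22: x=[6.0059] v=[-0.8939]
Step 23: x=[5.9605] v=[-0.9079]
Step 24: x=[5.9146] v=[-0.9188]
Step 25: x=[5.8683] v=[-0.9266]
Step 26: x=[5.8217] v=[-0.9312]
Step 27: x=[5.7751] v=[-0.9327]
Step 28: x=[5.7286] v=[-0.9310]
Step 29: x=[5.6823] v=[-0.9262]
Step 30: x=[5.6364] v=[-0.9182]
Step 31: x=[5.5910] v=[-0.9071]
Step 32: x=[5.5464] v=[-0.8929]
Step 33: x=[5.5026] v=[-0.8757]
Step 34: x=[5.4598] v=[-0.8555]
Step 35: x=[5.4182] v=[-0.8324]
Step 36: x=[5.3779] v=[-0.8065]
Step 37: x=[5.3390] v=[-0.7779]
Step 38: x=[5.3017] v=[-0.7466]
Step 39: x=[5.2661] v=[-0.7128]
Step 40: x=[5.2323] v=[-0.6766]
Step 41: x=[5.2004] v=[-0.6381]
Step 42: x=[5.1705] v=[-0.5974]
Step 43: x=[5.1428] v=[-0.5547]
Step 44: x=[5.1173] v=[-0.5101]
Step 45: x=[5.0941] v=[-0.4638]
Step 46: x=[5.0733] v=[-0.4159]
Step 47: x=[5.0550] v=[-0.3666]
Step 48: x=[5.0392] v=[-0.3160]
v[0] did not become non-negative within 48 steps; using fallback time=2.4000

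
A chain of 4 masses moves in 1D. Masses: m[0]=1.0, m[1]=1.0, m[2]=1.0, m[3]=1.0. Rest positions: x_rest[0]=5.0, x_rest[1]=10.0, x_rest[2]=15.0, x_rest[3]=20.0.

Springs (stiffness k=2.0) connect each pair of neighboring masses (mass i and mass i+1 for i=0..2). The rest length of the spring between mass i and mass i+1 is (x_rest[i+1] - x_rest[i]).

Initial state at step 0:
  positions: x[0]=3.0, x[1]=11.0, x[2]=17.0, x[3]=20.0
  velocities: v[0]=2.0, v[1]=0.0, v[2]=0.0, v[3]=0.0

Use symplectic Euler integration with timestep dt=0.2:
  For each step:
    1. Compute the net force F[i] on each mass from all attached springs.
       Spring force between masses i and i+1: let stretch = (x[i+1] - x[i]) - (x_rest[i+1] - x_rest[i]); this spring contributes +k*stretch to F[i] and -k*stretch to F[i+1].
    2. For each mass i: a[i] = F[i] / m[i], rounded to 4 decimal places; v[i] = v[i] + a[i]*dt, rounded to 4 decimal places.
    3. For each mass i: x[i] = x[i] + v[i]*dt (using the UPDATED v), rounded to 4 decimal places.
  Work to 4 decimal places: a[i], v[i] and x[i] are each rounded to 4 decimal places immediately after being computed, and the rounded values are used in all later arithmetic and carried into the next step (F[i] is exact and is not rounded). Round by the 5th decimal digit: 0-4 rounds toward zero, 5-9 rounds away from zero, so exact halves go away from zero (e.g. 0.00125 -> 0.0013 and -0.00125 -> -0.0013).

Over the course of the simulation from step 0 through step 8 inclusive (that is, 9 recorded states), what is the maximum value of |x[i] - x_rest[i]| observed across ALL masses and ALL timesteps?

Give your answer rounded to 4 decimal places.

Answer: 3.2587

Derivation:
Step 0: x=[3.0000 11.0000 17.0000 20.0000] v=[2.0000 0.0000 0.0000 0.0000]
Step 1: x=[3.6400 10.8400 16.7600 20.1600] v=[3.2000 -0.8000 -1.2000 0.8000]
Step 2: x=[4.4560 10.5776 16.3184 20.4480] v=[4.0800 -1.3120 -2.2080 1.4400]
Step 3: x=[5.3617 10.2847 15.7479 20.8056] v=[4.5286 -1.4643 -2.8525 1.7882]
Step 4: x=[6.2613 10.0351 15.1450 21.1586] v=[4.4978 -1.2482 -3.0147 1.7651]
Step 5: x=[7.0628 9.8923 14.6144 21.4305] v=[4.0073 -0.7138 -2.6532 1.3597]
Step 6: x=[7.6906 9.9009 14.2513 21.5572] v=[3.1391 0.0432 -1.8156 0.6333]
Step 7: x=[8.0952 10.0807 14.1246 21.4994] v=[2.0232 0.8992 -0.6334 -0.2891]
Step 8: x=[8.2587 10.4252 14.2644 21.2516] v=[0.8174 1.7226 0.6990 -1.2390]
Max displacement = 3.2587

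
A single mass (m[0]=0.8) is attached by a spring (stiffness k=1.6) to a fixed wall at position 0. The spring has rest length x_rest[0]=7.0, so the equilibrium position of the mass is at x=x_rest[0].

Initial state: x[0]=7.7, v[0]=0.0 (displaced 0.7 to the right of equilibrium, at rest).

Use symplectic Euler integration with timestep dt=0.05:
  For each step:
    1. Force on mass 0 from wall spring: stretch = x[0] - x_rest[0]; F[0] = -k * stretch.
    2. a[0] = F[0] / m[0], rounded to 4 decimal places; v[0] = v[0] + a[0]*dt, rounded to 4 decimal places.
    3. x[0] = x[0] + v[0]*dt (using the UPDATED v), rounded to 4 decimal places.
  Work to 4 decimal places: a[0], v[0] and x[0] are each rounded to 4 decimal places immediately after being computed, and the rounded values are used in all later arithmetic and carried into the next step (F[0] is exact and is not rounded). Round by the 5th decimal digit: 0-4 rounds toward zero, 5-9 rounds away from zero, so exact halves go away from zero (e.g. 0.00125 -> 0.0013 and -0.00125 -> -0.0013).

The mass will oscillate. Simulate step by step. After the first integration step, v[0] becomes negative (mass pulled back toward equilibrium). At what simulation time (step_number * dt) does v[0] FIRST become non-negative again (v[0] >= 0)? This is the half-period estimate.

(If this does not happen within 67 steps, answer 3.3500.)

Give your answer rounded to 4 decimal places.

Answer: 2.2500

Derivation:
Step 0: x=[7.7000] v=[0.0000]
Step 1: x=[7.6965] v=[-0.0700]
Step 2: x=[7.6895] v=[-0.1397]
Step 3: x=[7.6791] v=[-0.2087]
Step 4: x=[7.6653] v=[-0.2766]
Step 5: x=[7.6481] v=[-0.3431]
Step 6: x=[7.6277] v=[-0.4079]
Step 7: x=[7.6042] v=[-0.4707]
Step 8: x=[7.5776] v=[-0.5311]
Step 9: x=[7.5482] v=[-0.5889]
Step 10: x=[7.5160] v=[-0.6437]
Step 11: x=[7.4812] v=[-0.6953]
Step 12: x=[7.4440] v=[-0.7434]
Step 13: x=[7.4046] v=[-0.7878]
Step 14: x=[7.3632] v=[-0.8283]
Step 15: x=[7.3200] v=[-0.8646]
Step 16: x=[7.2752] v=[-0.8966]
Step 17: x=[7.2290] v=[-0.9241]
Step 18: x=[7.1817] v=[-0.9470]
Step 19: x=[7.1334] v=[-0.9652]
Step 20: x=[7.0845] v=[-0.9785]
Step 21: x=[7.0352] v=[-0.9870]
Step 22: x=[6.9857] v=[-0.9905]
Step 23: x=[6.9362] v=[-0.9891]
Step 24: x=[6.8871] v=[-0.9827]
Step 25: x=[6.8385] v=[-0.9714]
Step 26: x=[6.7907] v=[-0.9553]
Step 27: x=[6.7440] v=[-0.9344]
Step 28: x=[6.6986] v=[-0.9088]
Step 29: x=[6.6547] v=[-0.8787]
Step 30: x=[6.6125] v=[-0.8442]
Step 31: x=[6.5722] v=[-0.8055]
Step 32: x=[6.5341] v=[-0.7627]
Step 33: x=[6.4983] v=[-0.7161]
Step 34: x=[6.4650] v=[-0.6659]
Step 35: x=[6.4344] v=[-0.6124]
Step 36: x=[6.4066] v=[-0.5558]
Step 37: x=[6.3818] v=[-0.4965]
Step 38: x=[6.3601] v=[-0.4347]
Step 39: x=[6.3416] v=[-0.3707]
Step 40: x=[6.3264] v=[-0.3049]
Step 41: x=[6.3145] v=[-0.2375]
Step 42: x=[6.3061] v=[-0.1690]
Step 43: x=[6.3011] v=[-0.0996]
Step 44: x=[6.2996] v=[-0.0297]
Step 45: x=[6.3016] v=[0.0403]
First v>=0 after going negative at step 45, time=2.2500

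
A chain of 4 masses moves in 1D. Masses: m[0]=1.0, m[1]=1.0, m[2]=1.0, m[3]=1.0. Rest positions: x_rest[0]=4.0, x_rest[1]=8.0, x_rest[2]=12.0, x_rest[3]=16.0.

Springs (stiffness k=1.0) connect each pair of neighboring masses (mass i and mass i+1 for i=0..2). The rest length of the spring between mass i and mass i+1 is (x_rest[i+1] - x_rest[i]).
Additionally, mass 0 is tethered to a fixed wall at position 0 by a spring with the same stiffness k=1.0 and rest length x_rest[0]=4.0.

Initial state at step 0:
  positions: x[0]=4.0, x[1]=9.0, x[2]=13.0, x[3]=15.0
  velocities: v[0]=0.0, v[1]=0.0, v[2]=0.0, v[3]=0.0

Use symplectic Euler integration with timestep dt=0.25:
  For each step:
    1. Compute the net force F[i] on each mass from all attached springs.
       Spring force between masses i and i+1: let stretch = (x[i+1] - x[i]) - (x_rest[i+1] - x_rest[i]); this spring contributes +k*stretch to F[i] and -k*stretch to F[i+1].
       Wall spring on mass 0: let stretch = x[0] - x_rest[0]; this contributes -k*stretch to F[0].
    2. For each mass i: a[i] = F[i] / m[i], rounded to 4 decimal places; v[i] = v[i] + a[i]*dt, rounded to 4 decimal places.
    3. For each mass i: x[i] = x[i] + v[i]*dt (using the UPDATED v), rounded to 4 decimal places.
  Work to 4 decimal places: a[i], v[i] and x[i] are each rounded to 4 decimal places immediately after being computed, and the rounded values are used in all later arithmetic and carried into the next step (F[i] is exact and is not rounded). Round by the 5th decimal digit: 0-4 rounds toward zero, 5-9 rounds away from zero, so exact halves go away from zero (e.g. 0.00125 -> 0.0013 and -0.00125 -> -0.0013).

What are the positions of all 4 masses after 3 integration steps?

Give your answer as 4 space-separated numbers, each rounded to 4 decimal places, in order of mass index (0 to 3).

Step 0: x=[4.0000 9.0000 13.0000 15.0000] v=[0.0000 0.0000 0.0000 0.0000]
Step 1: x=[4.0625 8.9375 12.8750 15.1250] v=[0.2500 -0.2500 -0.5000 0.5000]
Step 2: x=[4.1758 8.8164 12.6445 15.3594] v=[0.4531 -0.4844 -0.9219 0.9375]
Step 3: x=[4.3181 8.6445 12.3445 15.6741] v=[0.5693 -0.6875 -1.2002 1.2588]

Answer: 4.3181 8.6445 12.3445 15.6741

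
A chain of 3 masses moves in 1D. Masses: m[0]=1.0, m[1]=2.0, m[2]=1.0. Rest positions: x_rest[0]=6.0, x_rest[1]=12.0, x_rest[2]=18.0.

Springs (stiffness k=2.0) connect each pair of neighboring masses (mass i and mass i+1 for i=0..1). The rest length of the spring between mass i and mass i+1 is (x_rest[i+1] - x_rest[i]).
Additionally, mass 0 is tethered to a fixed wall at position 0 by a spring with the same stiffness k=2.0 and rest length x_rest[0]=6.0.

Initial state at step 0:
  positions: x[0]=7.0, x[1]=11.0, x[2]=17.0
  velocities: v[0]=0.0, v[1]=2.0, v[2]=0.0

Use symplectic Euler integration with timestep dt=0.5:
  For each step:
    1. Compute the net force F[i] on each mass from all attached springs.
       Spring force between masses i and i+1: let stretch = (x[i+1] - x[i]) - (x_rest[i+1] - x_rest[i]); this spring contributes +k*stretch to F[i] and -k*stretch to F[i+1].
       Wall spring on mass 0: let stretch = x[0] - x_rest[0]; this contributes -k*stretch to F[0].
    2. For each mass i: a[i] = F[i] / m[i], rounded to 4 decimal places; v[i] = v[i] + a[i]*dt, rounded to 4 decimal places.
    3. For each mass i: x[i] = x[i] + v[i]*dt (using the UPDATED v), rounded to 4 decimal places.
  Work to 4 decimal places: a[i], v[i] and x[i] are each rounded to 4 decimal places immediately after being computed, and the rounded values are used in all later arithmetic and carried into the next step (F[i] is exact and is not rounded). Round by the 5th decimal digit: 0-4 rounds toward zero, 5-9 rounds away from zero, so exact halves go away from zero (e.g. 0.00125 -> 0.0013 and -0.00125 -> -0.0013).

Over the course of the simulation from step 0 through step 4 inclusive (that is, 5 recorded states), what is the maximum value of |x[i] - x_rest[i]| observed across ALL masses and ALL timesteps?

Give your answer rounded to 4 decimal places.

Answer: 2.8125

Derivation:
Step 0: x=[7.0000 11.0000 17.0000] v=[0.0000 2.0000 0.0000]
Step 1: x=[5.5000 12.5000 17.0000] v=[-3.0000 3.0000 0.0000]
Step 2: x=[4.7500 13.3750 17.7500] v=[-1.5000 1.7500 1.5000]
Step 3: x=[5.9375 13.1875 19.3125] v=[2.3750 -0.3750 3.1250]
Step 4: x=[7.7813 12.7188 20.8125] v=[3.6875 -0.9375 3.0000]
Max displacement = 2.8125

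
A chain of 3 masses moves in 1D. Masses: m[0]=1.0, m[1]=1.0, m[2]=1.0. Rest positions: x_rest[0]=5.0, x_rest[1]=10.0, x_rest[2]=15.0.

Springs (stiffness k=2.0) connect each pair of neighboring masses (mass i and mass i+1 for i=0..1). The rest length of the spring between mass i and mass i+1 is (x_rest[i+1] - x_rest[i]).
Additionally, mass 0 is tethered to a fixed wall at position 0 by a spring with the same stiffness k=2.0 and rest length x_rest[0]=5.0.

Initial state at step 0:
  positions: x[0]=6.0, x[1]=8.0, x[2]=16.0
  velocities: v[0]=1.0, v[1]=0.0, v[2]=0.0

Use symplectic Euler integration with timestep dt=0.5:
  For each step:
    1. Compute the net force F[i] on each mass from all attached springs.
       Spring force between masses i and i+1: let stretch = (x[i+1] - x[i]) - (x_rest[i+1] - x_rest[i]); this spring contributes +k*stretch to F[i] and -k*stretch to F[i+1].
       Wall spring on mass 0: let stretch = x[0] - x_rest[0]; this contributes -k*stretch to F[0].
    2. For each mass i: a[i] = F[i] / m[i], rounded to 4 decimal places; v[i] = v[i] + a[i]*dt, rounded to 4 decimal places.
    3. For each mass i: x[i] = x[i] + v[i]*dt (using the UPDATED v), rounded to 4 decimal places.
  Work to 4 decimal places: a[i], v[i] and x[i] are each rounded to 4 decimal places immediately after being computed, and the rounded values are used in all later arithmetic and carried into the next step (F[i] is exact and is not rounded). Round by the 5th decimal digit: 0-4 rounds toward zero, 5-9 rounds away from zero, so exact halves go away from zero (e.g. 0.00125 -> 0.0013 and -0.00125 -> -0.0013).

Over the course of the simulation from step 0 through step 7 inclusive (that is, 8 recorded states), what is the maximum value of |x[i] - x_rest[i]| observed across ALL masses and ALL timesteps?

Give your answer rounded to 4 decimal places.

Step 0: x=[6.0000 8.0000 16.0000] v=[1.0000 0.0000 0.0000]
Step 1: x=[4.5000 11.0000 14.5000] v=[-3.0000 6.0000 -3.0000]
Step 2: x=[4.0000 12.5000 13.7500] v=[-1.0000 3.0000 -1.5000]
Step 3: x=[5.7500 10.3750 14.8750] v=[3.5000 -4.2500 2.2500]
Step 4: x=[6.9375 8.1875 16.2500] v=[2.3750 -4.3750 2.7500]
Step 5: x=[5.2813 9.4063 16.0938] v=[-3.3125 2.4375 -0.3125]
Step 6: x=[3.0469 11.9063 15.0938] v=[-4.4688 5.0000 -2.0000]
Step 7: x=[3.7188 11.5704 15.0001] v=[1.3437 -0.6719 -0.1875]
Max displacement = 2.5000

Answer: 2.5000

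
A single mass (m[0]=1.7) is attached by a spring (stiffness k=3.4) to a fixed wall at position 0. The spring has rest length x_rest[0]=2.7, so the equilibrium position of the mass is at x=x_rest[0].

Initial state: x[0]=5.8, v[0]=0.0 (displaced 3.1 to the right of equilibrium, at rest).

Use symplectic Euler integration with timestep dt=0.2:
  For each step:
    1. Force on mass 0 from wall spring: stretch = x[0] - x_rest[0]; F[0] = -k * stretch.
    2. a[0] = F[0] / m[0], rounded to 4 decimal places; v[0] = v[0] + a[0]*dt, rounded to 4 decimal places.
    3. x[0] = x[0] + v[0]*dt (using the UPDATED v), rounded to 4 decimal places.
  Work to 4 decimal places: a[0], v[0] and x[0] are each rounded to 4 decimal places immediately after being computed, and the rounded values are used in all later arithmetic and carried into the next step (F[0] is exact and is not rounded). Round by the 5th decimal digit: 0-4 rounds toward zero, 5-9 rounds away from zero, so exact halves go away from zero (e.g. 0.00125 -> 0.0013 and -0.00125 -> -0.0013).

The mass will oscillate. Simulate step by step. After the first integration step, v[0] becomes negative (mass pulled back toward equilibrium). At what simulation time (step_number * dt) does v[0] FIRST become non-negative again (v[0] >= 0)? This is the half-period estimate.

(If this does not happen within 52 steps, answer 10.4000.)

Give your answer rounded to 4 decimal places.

Answer: 2.4000

Derivation:
Step 0: x=[5.8000] v=[0.0000]
Step 1: x=[5.5520] v=[-1.2400]
Step 2: x=[5.0758] v=[-2.3808]
Step 3: x=[4.4096] v=[-3.3311]
Step 4: x=[3.6066] v=[-4.0149]
Step 5: x=[2.7311] v=[-4.3775]
Step 6: x=[1.8531] v=[-4.3899]
Step 7: x=[1.0429] v=[-4.0511]
Step 8: x=[0.3652] v=[-3.3883]
Step 9: x=[-0.1257] v=[-2.4544]
Step 10: x=[-0.3905] v=[-1.3241]
Step 11: x=[-0.4081] v=[-0.0879]
Step 12: x=[-0.1770] v=[1.1553]
First v>=0 after going negative at step 12, time=2.4000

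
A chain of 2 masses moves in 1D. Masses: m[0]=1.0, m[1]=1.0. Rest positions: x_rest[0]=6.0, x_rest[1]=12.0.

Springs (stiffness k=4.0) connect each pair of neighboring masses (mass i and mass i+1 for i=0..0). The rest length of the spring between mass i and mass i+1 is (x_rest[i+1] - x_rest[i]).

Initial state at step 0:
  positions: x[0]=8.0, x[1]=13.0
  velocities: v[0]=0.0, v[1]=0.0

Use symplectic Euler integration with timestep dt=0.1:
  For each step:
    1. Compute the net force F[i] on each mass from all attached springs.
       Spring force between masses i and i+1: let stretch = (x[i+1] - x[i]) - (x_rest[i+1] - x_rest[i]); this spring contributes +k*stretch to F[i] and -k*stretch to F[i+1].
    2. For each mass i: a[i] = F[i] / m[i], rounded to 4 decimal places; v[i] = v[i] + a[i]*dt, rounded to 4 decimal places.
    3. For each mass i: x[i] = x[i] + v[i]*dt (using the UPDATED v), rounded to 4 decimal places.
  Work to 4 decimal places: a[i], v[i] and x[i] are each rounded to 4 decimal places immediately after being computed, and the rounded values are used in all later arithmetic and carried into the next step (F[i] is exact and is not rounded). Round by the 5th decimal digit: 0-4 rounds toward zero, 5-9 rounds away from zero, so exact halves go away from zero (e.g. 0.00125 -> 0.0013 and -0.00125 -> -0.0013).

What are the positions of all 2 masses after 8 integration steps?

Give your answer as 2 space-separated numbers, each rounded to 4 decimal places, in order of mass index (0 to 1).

Answer: 7.1234 13.8766

Derivation:
Step 0: x=[8.0000 13.0000] v=[0.0000 0.0000]
Step 1: x=[7.9600 13.0400] v=[-0.4000 0.4000]
Step 2: x=[7.8832 13.1168] v=[-0.7680 0.7680]
Step 3: x=[7.7757 13.2243] v=[-1.0746 1.0746]
Step 4: x=[7.6462 13.3538] v=[-1.2952 1.2952]
Step 5: x=[7.5050 13.4950] v=[-1.4122 1.4122]
Step 6: x=[7.3634 13.6366] v=[-1.4162 1.4162]
Step 7: x=[7.2327 13.7673] v=[-1.3069 1.3069]
Step 8: x=[7.1234 13.8766] v=[-1.0931 1.0931]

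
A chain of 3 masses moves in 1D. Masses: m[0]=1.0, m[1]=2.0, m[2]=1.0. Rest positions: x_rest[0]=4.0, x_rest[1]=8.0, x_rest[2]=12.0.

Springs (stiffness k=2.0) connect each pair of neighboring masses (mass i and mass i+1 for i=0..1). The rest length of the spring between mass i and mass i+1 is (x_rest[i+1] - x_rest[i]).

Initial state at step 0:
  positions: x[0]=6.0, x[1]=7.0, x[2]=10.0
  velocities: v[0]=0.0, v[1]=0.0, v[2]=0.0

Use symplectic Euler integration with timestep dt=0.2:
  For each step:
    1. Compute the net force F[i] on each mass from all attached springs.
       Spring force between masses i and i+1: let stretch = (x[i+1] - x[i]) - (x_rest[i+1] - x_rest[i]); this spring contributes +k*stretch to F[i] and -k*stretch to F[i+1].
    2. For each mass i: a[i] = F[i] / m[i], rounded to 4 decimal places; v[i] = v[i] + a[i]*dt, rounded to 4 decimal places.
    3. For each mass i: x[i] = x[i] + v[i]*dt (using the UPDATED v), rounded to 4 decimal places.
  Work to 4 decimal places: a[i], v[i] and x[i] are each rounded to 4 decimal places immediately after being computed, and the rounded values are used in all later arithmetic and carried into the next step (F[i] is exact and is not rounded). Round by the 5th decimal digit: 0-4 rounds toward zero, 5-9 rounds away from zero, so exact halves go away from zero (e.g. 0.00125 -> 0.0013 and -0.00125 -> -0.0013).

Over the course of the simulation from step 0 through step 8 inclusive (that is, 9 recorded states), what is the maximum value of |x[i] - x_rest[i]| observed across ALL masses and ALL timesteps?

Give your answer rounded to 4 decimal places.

Answer: 2.4967

Derivation:
Step 0: x=[6.0000 7.0000 10.0000] v=[0.0000 0.0000 0.0000]
Step 1: x=[5.7600 7.0800 10.0800] v=[-1.2000 0.4000 0.4000]
Step 2: x=[5.3056 7.2272 10.2400] v=[-2.2720 0.7360 0.8000]
Step 3: x=[4.6849 7.4180 10.4790] v=[-3.1034 0.9542 1.1949]
Step 4: x=[3.9629 7.6220 10.7931] v=[-3.6102 1.0198 1.5705]
Step 5: x=[3.2136 7.8064 11.1735] v=[-3.7466 0.9222 1.9021]
Step 6: x=[2.5117 7.9418 11.6046] v=[-3.5095 0.6771 2.1553]
Step 7: x=[1.9242 8.0065 12.0626] v=[-2.9375 0.3236 2.2902]
Step 8: x=[1.5033 7.9902 12.5162] v=[-2.1046 -0.0816 2.2678]
Max displacement = 2.4967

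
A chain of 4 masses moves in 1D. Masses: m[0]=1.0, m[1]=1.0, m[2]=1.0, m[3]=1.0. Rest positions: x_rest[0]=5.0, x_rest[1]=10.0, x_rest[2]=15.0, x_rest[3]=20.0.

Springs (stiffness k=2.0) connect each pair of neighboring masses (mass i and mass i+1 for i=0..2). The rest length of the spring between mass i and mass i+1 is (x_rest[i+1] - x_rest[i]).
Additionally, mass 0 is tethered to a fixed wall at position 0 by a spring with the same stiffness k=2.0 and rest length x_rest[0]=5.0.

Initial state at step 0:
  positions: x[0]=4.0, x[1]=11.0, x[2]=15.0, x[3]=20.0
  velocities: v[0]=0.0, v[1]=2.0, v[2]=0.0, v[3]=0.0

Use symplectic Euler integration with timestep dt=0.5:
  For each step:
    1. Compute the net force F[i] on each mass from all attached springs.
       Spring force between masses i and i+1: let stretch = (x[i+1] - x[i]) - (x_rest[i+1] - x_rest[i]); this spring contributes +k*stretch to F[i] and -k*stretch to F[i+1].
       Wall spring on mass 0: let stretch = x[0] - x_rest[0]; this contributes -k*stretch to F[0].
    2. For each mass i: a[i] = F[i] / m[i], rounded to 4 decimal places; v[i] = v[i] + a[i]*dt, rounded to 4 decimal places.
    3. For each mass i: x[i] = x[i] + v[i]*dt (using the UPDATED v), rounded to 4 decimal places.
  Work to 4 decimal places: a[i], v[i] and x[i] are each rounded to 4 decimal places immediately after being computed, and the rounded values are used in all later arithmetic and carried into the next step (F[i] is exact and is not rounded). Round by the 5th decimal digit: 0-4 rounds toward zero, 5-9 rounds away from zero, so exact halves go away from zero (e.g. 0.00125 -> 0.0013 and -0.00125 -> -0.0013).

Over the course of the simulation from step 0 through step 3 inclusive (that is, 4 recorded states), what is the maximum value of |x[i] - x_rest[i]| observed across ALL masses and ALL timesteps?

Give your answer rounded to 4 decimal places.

Answer: 1.7500

Derivation:
Step 0: x=[4.0000 11.0000 15.0000 20.0000] v=[0.0000 2.0000 0.0000 0.0000]
Step 1: x=[5.5000 10.5000 15.5000 20.0000] v=[3.0000 -1.0000 1.0000 0.0000]
Step 2: x=[6.7500 10.0000 15.7500 20.2500] v=[2.5000 -1.0000 0.5000 0.5000]
Step 3: x=[6.2500 10.7500 15.3750 20.7500] v=[-1.0000 1.5000 -0.7500 1.0000]
Max displacement = 1.7500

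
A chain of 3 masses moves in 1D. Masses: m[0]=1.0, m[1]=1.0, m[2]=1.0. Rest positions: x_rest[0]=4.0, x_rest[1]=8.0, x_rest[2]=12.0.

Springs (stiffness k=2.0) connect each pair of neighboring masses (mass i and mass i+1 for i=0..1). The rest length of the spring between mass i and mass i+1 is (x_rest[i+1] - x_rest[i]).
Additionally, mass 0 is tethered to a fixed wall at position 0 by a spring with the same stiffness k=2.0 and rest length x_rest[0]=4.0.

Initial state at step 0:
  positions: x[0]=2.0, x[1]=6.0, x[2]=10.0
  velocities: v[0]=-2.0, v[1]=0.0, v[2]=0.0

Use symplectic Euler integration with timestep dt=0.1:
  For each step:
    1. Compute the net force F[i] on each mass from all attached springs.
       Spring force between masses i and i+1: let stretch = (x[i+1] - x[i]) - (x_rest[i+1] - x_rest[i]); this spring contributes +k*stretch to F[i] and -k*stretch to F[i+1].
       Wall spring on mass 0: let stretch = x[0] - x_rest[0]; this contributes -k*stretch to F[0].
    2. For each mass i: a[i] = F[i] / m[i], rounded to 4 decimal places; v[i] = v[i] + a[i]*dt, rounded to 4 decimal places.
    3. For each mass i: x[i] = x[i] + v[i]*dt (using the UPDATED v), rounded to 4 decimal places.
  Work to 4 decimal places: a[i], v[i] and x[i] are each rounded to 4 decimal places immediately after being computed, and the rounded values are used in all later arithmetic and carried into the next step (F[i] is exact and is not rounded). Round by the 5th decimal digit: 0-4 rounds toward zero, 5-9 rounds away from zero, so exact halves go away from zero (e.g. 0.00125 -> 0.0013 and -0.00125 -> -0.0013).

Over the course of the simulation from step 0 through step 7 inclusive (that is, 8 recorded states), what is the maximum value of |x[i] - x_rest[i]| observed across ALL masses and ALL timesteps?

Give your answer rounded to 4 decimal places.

Answer: 2.3458

Derivation:
Step 0: x=[2.0000 6.0000 10.0000] v=[-2.0000 0.0000 0.0000]
Step 1: x=[1.8400 6.0000 10.0000] v=[-1.6000 0.0000 0.0000]
Step 2: x=[1.7264 5.9968 10.0000] v=[-1.1360 -0.0320 0.0000]
Step 3: x=[1.6637 5.9883 9.9999] v=[-0.6272 -0.0854 -0.0006]
Step 4: x=[1.6542 5.9735 9.9996] v=[-0.0950 -0.1480 -0.0029]
Step 5: x=[1.6980 5.9528 9.9988] v=[0.4380 -0.2066 -0.0081]
Step 6: x=[1.7929 5.9280 9.9971] v=[0.9494 -0.2484 -0.0173]
Step 7: x=[1.9347 5.9018 9.9940] v=[1.4178 -0.2616 -0.0311]
Max displacement = 2.3458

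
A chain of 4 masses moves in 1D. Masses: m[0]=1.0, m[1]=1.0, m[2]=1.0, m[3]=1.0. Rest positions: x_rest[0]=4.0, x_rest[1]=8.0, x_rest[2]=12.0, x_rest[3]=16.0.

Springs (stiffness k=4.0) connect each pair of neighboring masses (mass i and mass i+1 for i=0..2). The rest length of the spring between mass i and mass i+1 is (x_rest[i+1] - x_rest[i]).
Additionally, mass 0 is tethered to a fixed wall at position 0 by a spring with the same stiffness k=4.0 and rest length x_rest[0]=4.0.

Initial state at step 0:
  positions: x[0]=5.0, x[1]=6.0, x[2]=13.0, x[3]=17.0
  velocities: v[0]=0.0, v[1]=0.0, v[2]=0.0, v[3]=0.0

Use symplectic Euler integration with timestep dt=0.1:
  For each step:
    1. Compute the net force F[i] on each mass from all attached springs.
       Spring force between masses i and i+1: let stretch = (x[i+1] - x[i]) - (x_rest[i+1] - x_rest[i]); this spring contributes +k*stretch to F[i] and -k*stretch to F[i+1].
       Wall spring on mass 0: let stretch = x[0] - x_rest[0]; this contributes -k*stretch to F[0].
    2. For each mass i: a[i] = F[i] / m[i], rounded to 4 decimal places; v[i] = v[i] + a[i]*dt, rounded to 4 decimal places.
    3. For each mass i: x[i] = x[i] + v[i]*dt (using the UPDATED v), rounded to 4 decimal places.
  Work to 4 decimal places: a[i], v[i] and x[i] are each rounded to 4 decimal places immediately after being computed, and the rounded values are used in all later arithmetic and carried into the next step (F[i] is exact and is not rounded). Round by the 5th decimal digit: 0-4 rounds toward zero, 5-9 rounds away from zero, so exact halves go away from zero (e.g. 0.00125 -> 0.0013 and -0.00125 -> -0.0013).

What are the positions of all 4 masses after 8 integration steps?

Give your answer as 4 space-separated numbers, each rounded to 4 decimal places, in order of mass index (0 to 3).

Step 0: x=[5.0000 6.0000 13.0000 17.0000] v=[0.0000 0.0000 0.0000 0.0000]
Step 1: x=[4.8400 6.2400 12.8800 17.0000] v=[-1.6000 2.4000 -1.2000 0.0000]
Step 2: x=[4.5424 6.6896 12.6592 16.9952] v=[-2.9760 4.4960 -2.2080 -0.0480]
Step 3: x=[4.1490 7.2921 12.3731 16.9770] v=[-3.9341 6.0250 -2.8614 -0.1824]
Step 4: x=[3.7154 7.9721 12.0679 16.9346] v=[-4.3365 6.8002 -3.0522 -0.4240]
Step 5: x=[3.3034 8.6457 11.7935 16.8575] v=[-4.1200 6.7358 -2.7438 -0.7707]
Step 6: x=[2.9730 9.2315 11.5958 16.7379] v=[-3.3044 5.8580 -1.9773 -1.1963]
Step 7: x=[2.7740 9.6615 11.5092 16.5726] v=[-1.9902 4.3003 -0.8662 -1.6531]
Step 8: x=[2.7395 9.8899 11.5512 16.3648] v=[-0.3448 2.2844 0.4201 -2.0785]

Answer: 2.7395 9.8899 11.5512 16.3648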